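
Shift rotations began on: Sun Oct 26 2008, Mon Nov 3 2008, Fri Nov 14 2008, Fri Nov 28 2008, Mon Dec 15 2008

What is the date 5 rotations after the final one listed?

Fri Apr 24 2009

Gaps: 8, 11, 14, 17 days — each gap is 3 larger than the previous one.
Next gap: 20 days. Mon Dec 15 2008 + 20 days = Sun Jan 4 2009.
Next gap: 23 days. Sun Jan 4 2009 + 23 days = Tue Jan 27 2009.
Next gap: 26 days. Tue Jan 27 2009 + 26 days = Sun Feb 22 2009.
Next gap: 29 days. Sun Feb 22 2009 + 29 days = Mon Mar 23 2009.
Next gap: 32 days. Mon Mar 23 2009 + 32 days = Fri Apr 24 2009.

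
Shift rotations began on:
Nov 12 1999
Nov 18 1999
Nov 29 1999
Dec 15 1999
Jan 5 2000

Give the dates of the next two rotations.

Jan 31 2000, Mar 2 2000

Intervals are 6, 11, 16, 21 days — an arithmetic progression with common difference 5.
Next gap: 26 days. Jan 5 2000 + 26 days = Jan 31 2000.
Next gap: 31 days. Jan 31 2000 + 31 days = Mar 2 2000.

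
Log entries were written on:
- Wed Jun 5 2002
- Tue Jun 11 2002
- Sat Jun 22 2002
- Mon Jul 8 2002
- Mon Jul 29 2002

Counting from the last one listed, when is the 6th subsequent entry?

Gaps: 6, 11, 16, 21 days — each gap is 5 larger than the previous one.
Next gap: 26 days. Mon Jul 29 2002 + 26 days = Sat Aug 24 2002.
Next gap: 31 days. Sat Aug 24 2002 + 31 days = Tue Sep 24 2002.
Next gap: 36 days. Tue Sep 24 2002 + 36 days = Wed Oct 30 2002.
Next gap: 41 days. Wed Oct 30 2002 + 41 days = Tue Dec 10 2002.
Next gap: 46 days. Tue Dec 10 2002 + 46 days = Sat Jan 25 2003.
Next gap: 51 days. Sat Jan 25 2003 + 51 days = Mon Mar 17 2003.

Mon Mar 17 2003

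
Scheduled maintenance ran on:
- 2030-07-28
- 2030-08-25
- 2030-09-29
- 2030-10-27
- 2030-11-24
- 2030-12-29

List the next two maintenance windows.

These are Sundays with 28, 35, 28, 28, 35-day gaps.
Each is the final Sunday of its month — 2030-09-29 is past the 28th, so '4th Sunday' doesn't fit.
January 2031 ends with Sunday 2031-01-26.
February 2031 ends with Sunday 2031-02-23.

2031-01-26, 2031-02-23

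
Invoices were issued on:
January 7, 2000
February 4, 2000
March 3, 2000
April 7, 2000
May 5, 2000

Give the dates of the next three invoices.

June 2, 2000; July 7, 2000; August 4, 2000

These are Fridays at 28- or 35-day spacing (28, 28, 35, 28).
The pattern: 1st Friday of the month.
June 2000 — 1st Friday is June 2, 2000.
1st Friday of July 2000: July 7, 2000.
1st Friday of August 2000: August 4, 2000.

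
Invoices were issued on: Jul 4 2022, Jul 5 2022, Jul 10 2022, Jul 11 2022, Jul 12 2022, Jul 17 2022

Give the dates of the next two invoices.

Jul 18 2022, Jul 19 2022

Every event lands on a Monday or Tuesday or Sunday (gaps cycle 1, 5, 1, 1, 5).
So the schedule is: every Monday, Tuesday and Sunday.
Next Monday: Jul 18 2022.
Next Tuesday: Jul 19 2022.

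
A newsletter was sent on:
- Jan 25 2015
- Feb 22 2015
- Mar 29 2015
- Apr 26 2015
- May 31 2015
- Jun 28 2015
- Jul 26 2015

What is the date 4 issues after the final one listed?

Nov 29 2015

These are Sundays with 28, 35, 28, 35, 28, 28-day gaps.
Each is the final Sunday of its month — Mar 29 2015 is past the 28th, so '4th Sunday' doesn't fit.
August 2015 ends with Sunday Aug 30 2015.
Last Sunday of September 2015: Sep 27 2015.
October 2015 ends with Sunday Oct 25 2015.
November 2015 ends with Sunday Nov 29 2015.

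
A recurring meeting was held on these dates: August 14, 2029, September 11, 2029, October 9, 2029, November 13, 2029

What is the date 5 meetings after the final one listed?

Gaps: 28, 28, 35 days — a mix of 28 and 35. Every date is a Tuesday.
Each is the 2nd Tuesday of its month.
December 2029 — 2nd Tuesday is December 11, 2029.
January 2030 — 2nd Tuesday is January 8, 2030.
2nd Tuesday of February 2030: February 12, 2030.
2nd Tuesday of March 2030: March 12, 2030.
April 2030 — 2nd Tuesday is April 9, 2030.

April 9, 2030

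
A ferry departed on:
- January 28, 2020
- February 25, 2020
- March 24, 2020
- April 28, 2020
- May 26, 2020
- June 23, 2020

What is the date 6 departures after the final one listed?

December 22, 2020

All dates are Tuesdays, 28, 28, 35, 28, 28 days apart.
Specifically, the 4th Tuesday of each month.
4th Tuesday of July 2020: July 28, 2020.
4th Tuesday of August 2020: August 25, 2020.
4th Tuesday of September 2020: September 22, 2020.
4th Tuesday of October 2020: October 27, 2020.
4th Tuesday of November 2020: November 24, 2020.
4th Tuesday of December 2020: December 22, 2020.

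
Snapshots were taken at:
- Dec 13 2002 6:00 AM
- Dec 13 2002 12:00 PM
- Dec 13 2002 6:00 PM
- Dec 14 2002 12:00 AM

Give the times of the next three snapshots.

The interval is a steady 6 hours (6, 6, 6).
Dec 14 2002 12:00 AM + 6 h = Dec 14 2002 6:00 AM.
Dec 14 2002 6:00 AM + 6 h = Dec 14 2002 12:00 PM.
Dec 14 2002 12:00 PM + 6 h = Dec 14 2002 6:00 PM.

Dec 14 2002 6:00 AM, Dec 14 2002 12:00 PM, Dec 14 2002 6:00 PM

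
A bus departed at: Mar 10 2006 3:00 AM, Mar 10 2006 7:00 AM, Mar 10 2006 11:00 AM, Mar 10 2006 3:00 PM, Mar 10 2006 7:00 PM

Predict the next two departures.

The interval is a steady 4 hours (4, 4, 4, 4).
Mar 10 2006 7:00 PM + 4 h = Mar 10 2006 11:00 PM.
Mar 10 2006 11:00 PM + 4 h = Mar 11 2006 3:00 AM.

Mar 10 2006 11:00 PM, Mar 11 2006 3:00 AM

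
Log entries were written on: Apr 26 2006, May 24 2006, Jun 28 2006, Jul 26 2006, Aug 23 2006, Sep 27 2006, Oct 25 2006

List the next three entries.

Nov 22 2006, Dec 27 2006, Jan 24 2007

These are Wednesdays at 28- or 35-day spacing (28, 35, 28, 28, 35, 28).
The pattern: 4th Wednesday of the month.
4th Wednesday of November 2006: Nov 22 2006.
4th Wednesday of December 2006: Dec 27 2006.
January 2007 — 4th Wednesday is Jan 24 2007.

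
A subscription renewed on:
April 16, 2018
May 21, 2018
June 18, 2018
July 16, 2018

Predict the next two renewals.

August 20, 2018; September 17, 2018

All dates are Mondays, 35, 28, 28 days apart.
Specifically, the 3rd Monday of each month.
August 2018 — 3rd Monday is August 20, 2018.
3rd Monday of September 2018: September 17, 2018.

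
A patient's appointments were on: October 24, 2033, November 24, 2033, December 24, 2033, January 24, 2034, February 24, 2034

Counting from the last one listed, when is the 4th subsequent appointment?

June 24, 2034

Each date is the 24th; the gaps (31, 30, 31, 31) track the month lengths.
The rule is the 24th of each month.
March 2034: March 24, 2034.
Next: April 2034 → April 24, 2034.
Next: May 2034 → May 24, 2034.
Next: June 2034 → June 24, 2034.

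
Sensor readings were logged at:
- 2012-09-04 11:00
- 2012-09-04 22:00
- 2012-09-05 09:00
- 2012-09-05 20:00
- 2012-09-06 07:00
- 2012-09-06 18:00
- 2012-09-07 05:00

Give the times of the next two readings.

2012-09-07 16:00, 2012-09-08 03:00

Gaps: 11, 11, 11, 11, 11, 11 hours — each event is 11 hours after the previous one.
2012-09-07 05:00 + 11 h = 2012-09-07 16:00.
2012-09-07 16:00 + 11 h = 2012-09-08 03:00.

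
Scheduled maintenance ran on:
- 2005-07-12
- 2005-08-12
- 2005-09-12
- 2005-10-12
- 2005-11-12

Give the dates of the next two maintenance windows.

2005-12-12, 2006-01-12

Gaps: 31, 31, 30, 31 days — not constant. Every event is on the 12th of the month.
Pattern: the 12th of each month.
Next: December 2005 → 2005-12-12.
Next: January 2006 → 2006-01-12.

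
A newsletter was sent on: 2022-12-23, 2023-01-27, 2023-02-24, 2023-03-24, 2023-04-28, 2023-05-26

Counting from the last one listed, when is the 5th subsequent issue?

These are Fridays at 28- or 35-day spacing (35, 28, 28, 35, 28).
The pattern: 4th Friday of the month.
4th Friday of June 2023: 2023-06-23.
4th Friday of July 2023: 2023-07-28.
August 2023 — 4th Friday is 2023-08-25.
4th Friday of September 2023: 2023-09-22.
October 2023 — 4th Friday is 2023-10-27.

2023-10-27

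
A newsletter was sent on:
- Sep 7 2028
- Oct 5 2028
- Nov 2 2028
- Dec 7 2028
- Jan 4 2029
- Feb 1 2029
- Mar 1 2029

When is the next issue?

Apr 5 2029

Gaps: 28, 28, 35, 28, 28, 28 days — a mix of 28 and 35. Every date is a Thursday.
Each is the 1st Thursday of its month.
1st Thursday of April 2029: Apr 5 2029.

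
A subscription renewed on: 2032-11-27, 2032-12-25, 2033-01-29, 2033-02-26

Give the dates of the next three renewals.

All Saturdays; the gaps (28, 35, 28) vary with month length.
This is the last Saturday of each month.
Last Saturday of March 2033: 2033-03-26.
Last Saturday of April 2033: 2033-04-30.
Last Saturday of May 2033: 2033-05-28.

2033-03-26, 2033-04-30, 2033-05-28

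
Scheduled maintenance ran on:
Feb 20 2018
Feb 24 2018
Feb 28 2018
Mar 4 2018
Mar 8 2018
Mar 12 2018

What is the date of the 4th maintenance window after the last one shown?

Every event comes 4 days after the last (4, 4, 4, 4, 4).
Mar 12 2018 + 4 days = Mar 16 2018.
Mar 16 2018 + 4 days = Mar 20 2018.
Mar 20 2018 + 4 days = Mar 24 2018.
Mar 24 2018 + 4 days = Mar 28 2018.

Mar 28 2018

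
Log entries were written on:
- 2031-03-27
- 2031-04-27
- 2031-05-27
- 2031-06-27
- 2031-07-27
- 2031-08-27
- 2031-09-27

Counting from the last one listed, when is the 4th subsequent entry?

2032-01-27

The day-of-month is always 27 (31, 30, 31, 30, 31, 31 days between events).
So this recurs on the 27th of each month.
October 2031: 2031-10-27.
November 2031: 2031-11-27.
Next: December 2031 → 2031-12-27.
January 2032: 2032-01-27.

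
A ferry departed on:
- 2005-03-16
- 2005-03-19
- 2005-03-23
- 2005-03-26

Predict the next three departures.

The gap pattern 3, 4, 3 repeats every 2 events.
These are the Wednesdays and Saturdays of each week.
Next Wednesday: 2005-03-30.
The following Saturday is 2005-04-02.
Next Wednesday: 2005-04-06.

2005-03-30, 2005-04-02, 2005-04-06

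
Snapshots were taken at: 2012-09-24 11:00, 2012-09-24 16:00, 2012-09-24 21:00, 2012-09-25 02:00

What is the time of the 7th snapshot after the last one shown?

2012-09-26 13:00

The interval is a steady 5 hours (5, 5, 5).
2012-09-25 02:00 + 5 h = 2012-09-25 07:00.
2012-09-25 07:00 + 5 h = 2012-09-25 12:00.
2012-09-25 12:00 + 5 h = 2012-09-25 17:00.
2012-09-25 17:00 + 5 h = 2012-09-25 22:00.
2012-09-25 22:00 + 5 h = 2012-09-26 03:00.
2012-09-26 03:00 + 5 h = 2012-09-26 08:00.
2012-09-26 08:00 + 5 h = 2012-09-26 13:00.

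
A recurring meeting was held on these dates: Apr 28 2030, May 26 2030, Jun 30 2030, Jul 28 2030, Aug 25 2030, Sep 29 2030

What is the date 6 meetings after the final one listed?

Mar 30 2031

Every date is a Sunday; gaps 28, 35, 28, 28, 35 days.
Each is the last Sunday of its month (at least one falls on the 29th or later, ruling out '4th Sunday').
October 2030 ends with Sunday Oct 27 2030.
November 2030 ends with Sunday Nov 24 2030.
Last Sunday of December 2030: Dec 29 2030.
Last Sunday of January 2031: Jan 26 2031.
February 2031 ends with Sunday Feb 23 2031.
Last Sunday of March 2031: Mar 30 2031.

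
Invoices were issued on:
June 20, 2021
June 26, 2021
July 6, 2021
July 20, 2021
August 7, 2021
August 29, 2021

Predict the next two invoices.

September 24, 2021; October 24, 2021

Gaps: 6, 10, 14, 18, 22 days — each gap is 4 larger than the previous one.
Next gap: 26 days. August 29, 2021 + 26 days = September 24, 2021.
Next gap: 30 days. September 24, 2021 + 30 days = October 24, 2021.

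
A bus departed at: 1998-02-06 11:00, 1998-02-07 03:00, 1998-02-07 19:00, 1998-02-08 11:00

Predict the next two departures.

The interval is a steady 16 hours (16, 16, 16).
1998-02-08 11:00 + 16 h = 1998-02-09 03:00.
1998-02-09 03:00 + 16 h = 1998-02-09 19:00.

1998-02-09 03:00, 1998-02-09 19:00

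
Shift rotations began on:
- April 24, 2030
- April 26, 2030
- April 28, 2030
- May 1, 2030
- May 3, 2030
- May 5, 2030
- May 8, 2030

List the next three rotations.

The gap pattern 2, 2, 3, 2, 2, 3 repeats every 3 events.
These are the Wednesdays, Fridays and Sundays of each week.
Next Friday: May 10, 2030.
The following Sunday is May 12, 2030.
Next Wednesday: May 15, 2030.

May 10, 2030; May 12, 2030; May 15, 2030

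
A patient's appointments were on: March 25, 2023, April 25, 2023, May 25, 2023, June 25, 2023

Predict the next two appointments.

The day-of-month is always 25 (31, 30, 31 days between events).
So this recurs on the 25th of each month.
July 2023: July 25, 2023.
August 2023: August 25, 2023.

July 25, 2023; August 25, 2023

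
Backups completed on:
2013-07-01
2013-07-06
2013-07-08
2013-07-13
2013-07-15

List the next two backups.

Every event lands on a Monday or Saturday (gaps cycle 5, 2, 5, 2).
So the schedule is: every Monday and Saturday.
The following Saturday is 2013-07-20.
The following Monday is 2013-07-22.

2013-07-20, 2013-07-22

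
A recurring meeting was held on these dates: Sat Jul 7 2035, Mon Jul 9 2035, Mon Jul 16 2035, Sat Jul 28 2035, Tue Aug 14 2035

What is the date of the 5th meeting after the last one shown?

Gaps: 2, 7, 12, 17 days — each gap is 5 larger than the previous one.
Next gap: 22 days. Tue Aug 14 2035 + 22 days = Wed Sep 5 2035.
Next gap: 27 days. Wed Sep 5 2035 + 27 days = Tue Oct 2 2035.
Next gap: 32 days. Tue Oct 2 2035 + 32 days = Sat Nov 3 2035.
Next gap: 37 days. Sat Nov 3 2035 + 37 days = Mon Dec 10 2035.
Next gap: 42 days. Mon Dec 10 2035 + 42 days = Mon Jan 21 2036.

Mon Jan 21 2036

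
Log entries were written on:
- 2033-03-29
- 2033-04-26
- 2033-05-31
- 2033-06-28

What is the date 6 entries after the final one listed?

All Tuesdays; the gaps (28, 35, 28) vary with month length.
This is the last Tuesday of each month.
Last Tuesday of July 2033: 2033-07-26.
August 2033 ends with Tuesday 2033-08-30.
September 2033 ends with Tuesday 2033-09-27.
Last Tuesday of October 2033: 2033-10-25.
November 2033 ends with Tuesday 2033-11-29.
December 2033 ends with Tuesday 2033-12-27.

2033-12-27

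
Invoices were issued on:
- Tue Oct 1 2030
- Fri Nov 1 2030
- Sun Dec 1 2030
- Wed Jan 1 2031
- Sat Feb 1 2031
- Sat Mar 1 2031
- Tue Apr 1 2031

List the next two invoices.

Thu May 1 2031, Sun Jun 1 2031

Each date is the 1st; the gaps (31, 30, 31, 31, 28, 31) track the month lengths.
The rule is the 1st of each month.
May 2031: Thu May 1 2031.
June 2031: Sun Jun 1 2031.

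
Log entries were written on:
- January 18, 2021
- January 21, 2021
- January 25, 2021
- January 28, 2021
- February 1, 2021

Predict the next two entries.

Every event lands on a Monday or Thursday (gaps cycle 3, 4, 3, 4).
So the schedule is: every Monday and Thursday.
The following Thursday is February 4, 2021.
Next Monday: February 8, 2021.

February 4, 2021; February 8, 2021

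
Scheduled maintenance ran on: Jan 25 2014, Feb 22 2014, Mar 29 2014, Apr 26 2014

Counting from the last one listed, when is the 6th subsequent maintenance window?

Oct 25 2014

These are Saturdays with 28, 35, 28-day gaps.
Each is the final Saturday of its month — Mar 29 2014 is past the 28th, so '4th Saturday' doesn't fit.
May 2014 ends with Saturday May 31 2014.
Last Saturday of June 2014: Jun 28 2014.
July 2014 ends with Saturday Jul 26 2014.
Last Saturday of August 2014: Aug 30 2014.
Last Saturday of September 2014: Sep 27 2014.
October 2014 ends with Saturday Oct 25 2014.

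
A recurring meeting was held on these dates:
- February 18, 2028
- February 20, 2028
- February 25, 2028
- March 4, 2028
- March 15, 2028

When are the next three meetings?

Intervals are 2, 5, 8, 11 days — an arithmetic progression with common difference 3.
Next gap: 14 days. March 15, 2028 + 14 days = March 29, 2028.
Next gap: 17 days. March 29, 2028 + 17 days = April 15, 2028.
Next gap: 20 days. April 15, 2028 + 20 days = May 5, 2028.

March 29, 2028; April 15, 2028; May 5, 2028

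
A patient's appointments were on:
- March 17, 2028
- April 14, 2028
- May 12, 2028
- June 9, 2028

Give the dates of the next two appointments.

July 7, 2028; August 4, 2028

Every event comes 28 days after the last (28, 28, 28).
June 9, 2028 + 28 days = July 7, 2028.
July 7, 2028 + 28 days = August 4, 2028.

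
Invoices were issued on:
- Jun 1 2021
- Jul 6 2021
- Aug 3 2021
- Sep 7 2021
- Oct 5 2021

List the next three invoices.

Nov 2 2021, Dec 7 2021, Jan 4 2022

All dates are Tuesdays, 35, 28, 35, 28 days apart.
Specifically, the 1st Tuesday of each month.
November 2021 — 1st Tuesday is Nov 2 2021.
1st Tuesday of December 2021: Dec 7 2021.
January 2022 — 1st Tuesday is Jan 4 2022.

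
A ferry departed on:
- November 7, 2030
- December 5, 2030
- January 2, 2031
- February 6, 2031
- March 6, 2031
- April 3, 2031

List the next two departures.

These are Thursdays at 28- or 35-day spacing (28, 28, 35, 28, 28).
The pattern: 1st Thursday of the month.
1st Thursday of May 2031: May 1, 2031.
1st Thursday of June 2031: June 5, 2031.

May 1, 2031; June 5, 2031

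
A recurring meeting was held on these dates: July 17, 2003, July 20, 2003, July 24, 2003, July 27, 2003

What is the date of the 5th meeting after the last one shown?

Gaps: 3, 4, 3 days — not constant, but cyclic with period 2.
The events fall on every Thursday and Sunday.
Next Thursday: July 31, 2003.
Next Sunday: August 3, 2003.
Next Thursday: August 7, 2003.
The following Sunday is August 10, 2003.
The following Thursday is August 14, 2003.

August 14, 2003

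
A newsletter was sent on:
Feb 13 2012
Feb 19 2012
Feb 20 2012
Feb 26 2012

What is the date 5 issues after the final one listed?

Every event lands on a Monday or Sunday (gaps cycle 6, 1, 6).
So the schedule is: every Monday and Sunday.
Next Monday: Feb 27 2012.
Next Sunday: Mar 4 2012.
Next Monday: Mar 5 2012.
The following Sunday is Mar 11 2012.
Next Monday: Mar 12 2012.

Mar 12 2012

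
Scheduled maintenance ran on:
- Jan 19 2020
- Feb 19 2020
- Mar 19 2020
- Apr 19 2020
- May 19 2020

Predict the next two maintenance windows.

Gaps: 31, 29, 31, 30 days — not constant. Every event is on the 19th of the month.
Pattern: the 19th of each month.
June 2020: Jun 19 2020.
Next: July 2020 → Jul 19 2020.

Jun 19 2020, Jul 19 2020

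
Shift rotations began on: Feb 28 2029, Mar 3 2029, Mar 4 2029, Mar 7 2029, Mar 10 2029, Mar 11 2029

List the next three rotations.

Mar 14 2029, Mar 17 2029, Mar 18 2029

The gap pattern 3, 1, 3, 3, 1 repeats every 3 events.
These are the Wednesdays, Saturdays and Sundays of each week.
Next Wednesday: Mar 14 2029.
The following Saturday is Mar 17 2029.
The following Sunday is Mar 18 2029.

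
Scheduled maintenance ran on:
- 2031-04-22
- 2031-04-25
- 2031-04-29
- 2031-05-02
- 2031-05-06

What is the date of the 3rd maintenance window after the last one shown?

2031-05-16

Gaps: 3, 4, 3, 4 days — not constant, but cyclic with period 2.
The events fall on every Tuesday and Friday.
Next Friday: 2031-05-09.
The following Tuesday is 2031-05-13.
Next Friday: 2031-05-16.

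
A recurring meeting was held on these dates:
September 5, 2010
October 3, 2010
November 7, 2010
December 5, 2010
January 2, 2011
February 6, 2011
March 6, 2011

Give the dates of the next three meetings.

April 3, 2011; May 1, 2011; June 5, 2011

All dates are Sundays, 28, 35, 28, 28, 35, 28 days apart.
Specifically, the 1st Sunday of each month.
April 2011 — 1st Sunday is April 3, 2011.
May 2011 — 1st Sunday is May 1, 2011.
1st Sunday of June 2011: June 5, 2011.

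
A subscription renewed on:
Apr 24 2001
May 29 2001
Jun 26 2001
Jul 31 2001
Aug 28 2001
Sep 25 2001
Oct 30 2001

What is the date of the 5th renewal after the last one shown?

Mar 26 2002

All Tuesdays; the gaps (35, 28, 35, 28, 28, 35) vary with month length.
This is the last Tuesday of each month.
Last Tuesday of November 2001: Nov 27 2001.
Last Tuesday of December 2001: Dec 25 2001.
January 2002 ends with Tuesday Jan 29 2002.
February 2002 ends with Tuesday Feb 26 2002.
Last Tuesday of March 2002: Mar 26 2002.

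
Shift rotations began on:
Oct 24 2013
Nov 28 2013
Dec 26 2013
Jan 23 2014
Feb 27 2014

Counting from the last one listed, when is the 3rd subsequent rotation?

May 22 2014

Gaps: 35, 28, 28, 35 days — a mix of 28 and 35. Every date is a Thursday.
Each is the 4th Thursday of its month.
March 2014 — 4th Thursday is Mar 27 2014.
April 2014 — 4th Thursday is Apr 24 2014.
4th Thursday of May 2014: May 22 2014.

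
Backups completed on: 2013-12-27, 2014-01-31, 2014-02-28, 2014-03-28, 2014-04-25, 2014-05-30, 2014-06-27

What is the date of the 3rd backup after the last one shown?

All Fridays; the gaps (35, 28, 28, 28, 35, 28) vary with month length.
This is the last Friday of each month.
July 2014 ends with Friday 2014-07-25.
Last Friday of August 2014: 2014-08-29.
September 2014 ends with Friday 2014-09-26.

2014-09-26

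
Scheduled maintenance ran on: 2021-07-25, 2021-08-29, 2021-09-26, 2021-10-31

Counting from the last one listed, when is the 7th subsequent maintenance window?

2022-05-29

Every date is a Sunday; gaps 35, 28, 35 days.
Each is the last Sunday of its month (at least one falls on the 29th or later, ruling out '4th Sunday').
Last Sunday of November 2021: 2021-11-28.
Last Sunday of December 2021: 2021-12-26.
Last Sunday of January 2022: 2022-01-30.
Last Sunday of February 2022: 2022-02-27.
March 2022 ends with Sunday 2022-03-27.
April 2022 ends with Sunday 2022-04-24.
Last Sunday of May 2022: 2022-05-29.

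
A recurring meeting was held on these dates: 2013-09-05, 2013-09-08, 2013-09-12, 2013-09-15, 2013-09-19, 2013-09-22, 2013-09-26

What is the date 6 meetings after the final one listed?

Gaps: 3, 4, 3, 4, 3, 4 days — not constant, but cyclic with period 2.
The events fall on every Thursday and Sunday.
The following Sunday is 2013-09-29.
Next Thursday: 2013-10-03.
The following Sunday is 2013-10-06.
Next Thursday: 2013-10-10.
Next Sunday: 2013-10-13.
The following Thursday is 2013-10-17.

2013-10-17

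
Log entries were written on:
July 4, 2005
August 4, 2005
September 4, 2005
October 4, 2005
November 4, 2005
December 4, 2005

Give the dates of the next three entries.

January 4, 2006; February 4, 2006; March 4, 2006

Each date is the 4th; the gaps (31, 31, 30, 31, 30) track the month lengths.
The rule is the 4th of each month.
January 2006: January 4, 2006.
Next: February 2006 → February 4, 2006.
March 2006: March 4, 2006.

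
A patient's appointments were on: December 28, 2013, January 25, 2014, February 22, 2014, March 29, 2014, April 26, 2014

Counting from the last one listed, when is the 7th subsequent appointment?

November 29, 2014

All Saturdays; the gaps (28, 28, 35, 28) vary with month length.
This is the last Saturday of each month.
Last Saturday of May 2014: May 31, 2014.
Last Saturday of June 2014: June 28, 2014.
Last Saturday of July 2014: July 26, 2014.
August 2014 ends with Saturday August 30, 2014.
September 2014 ends with Saturday September 27, 2014.
Last Saturday of October 2014: October 25, 2014.
November 2014 ends with Saturday November 29, 2014.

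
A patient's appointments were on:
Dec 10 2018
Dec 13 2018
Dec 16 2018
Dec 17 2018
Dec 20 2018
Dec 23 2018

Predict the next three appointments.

Dec 24 2018, Dec 27 2018, Dec 30 2018

Gaps: 3, 3, 1, 3, 3 days — not constant, but cyclic with period 3.
The events fall on every Monday, Thursday and Sunday.
The following Monday is Dec 24 2018.
The following Thursday is Dec 27 2018.
The following Sunday is Dec 30 2018.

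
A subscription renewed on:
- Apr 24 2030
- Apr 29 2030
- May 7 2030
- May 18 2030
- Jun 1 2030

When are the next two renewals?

Jun 18 2030, Jul 8 2030

Intervals are 5, 8, 11, 14 days — an arithmetic progression with common difference 3.
Next gap: 17 days. Jun 1 2030 + 17 days = Jun 18 2030.
Next gap: 20 days. Jun 18 2030 + 20 days = Jul 8 2030.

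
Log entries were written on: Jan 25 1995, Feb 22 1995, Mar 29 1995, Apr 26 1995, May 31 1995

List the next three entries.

Jun 28 1995, Jul 26 1995, Aug 30 1995

All Wednesdays; the gaps (28, 35, 28, 35) vary with month length.
This is the last Wednesday of each month.
June 1995 ends with Wednesday Jun 28 1995.
Last Wednesday of July 1995: Jul 26 1995.
August 1995 ends with Wednesday Aug 30 1995.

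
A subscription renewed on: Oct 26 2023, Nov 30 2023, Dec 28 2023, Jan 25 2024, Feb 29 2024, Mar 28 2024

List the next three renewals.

All Thursdays; the gaps (35, 28, 28, 35, 28) vary with month length.
This is the last Thursday of each month.
Last Thursday of April 2024: Apr 25 2024.
Last Thursday of May 2024: May 30 2024.
June 2024 ends with Thursday Jun 27 2024.

Apr 25 2024, May 30 2024, Jun 27 2024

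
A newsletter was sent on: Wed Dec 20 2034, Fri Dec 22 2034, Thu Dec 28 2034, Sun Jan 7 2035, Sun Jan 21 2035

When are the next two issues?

Thu Feb 8 2035, Fri Mar 2 2035

The spacing grows by 4 each time: 2, 6, 10, 14 days.
Next gap: 18 days. Sun Jan 21 2035 + 18 days = Thu Feb 8 2035.
Next gap: 22 days. Thu Feb 8 2035 + 22 days = Fri Mar 2 2035.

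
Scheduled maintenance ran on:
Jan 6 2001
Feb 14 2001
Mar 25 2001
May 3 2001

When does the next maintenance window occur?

The spacing is 39, 39, 39 days — always 39 days.
May 3 2001 + 39 days = Jun 11 2001.

Jun 11 2001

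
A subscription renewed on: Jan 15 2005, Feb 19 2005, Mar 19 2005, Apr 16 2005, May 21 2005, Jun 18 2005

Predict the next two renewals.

Gaps: 35, 28, 28, 35, 28 days — a mix of 28 and 35. Every date is a Saturday.
Each is the 3rd Saturday of its month.
3rd Saturday of July 2005: Jul 16 2005.
August 2005 — 3rd Saturday is Aug 20 2005.

Jul 16 2005, Aug 20 2005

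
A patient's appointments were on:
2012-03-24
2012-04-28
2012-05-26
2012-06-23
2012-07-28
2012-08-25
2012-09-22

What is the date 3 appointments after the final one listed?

2012-12-22

These are Saturdays at 28- or 35-day spacing (35, 28, 28, 35, 28, 28).
The pattern: 4th Saturday of the month.
October 2012 — 4th Saturday is 2012-10-27.
November 2012 — 4th Saturday is 2012-11-24.
4th Saturday of December 2012: 2012-12-22.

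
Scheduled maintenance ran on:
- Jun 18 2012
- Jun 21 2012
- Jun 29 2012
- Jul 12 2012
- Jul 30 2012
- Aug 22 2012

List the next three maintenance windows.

Gaps: 3, 8, 13, 18, 23 days — each gap is 5 larger than the previous one.
Next gap: 28 days. Aug 22 2012 + 28 days = Sep 19 2012.
Next gap: 33 days. Sep 19 2012 + 33 days = Oct 22 2012.
Next gap: 38 days. Oct 22 2012 + 38 days = Nov 29 2012.

Sep 19 2012, Oct 22 2012, Nov 29 2012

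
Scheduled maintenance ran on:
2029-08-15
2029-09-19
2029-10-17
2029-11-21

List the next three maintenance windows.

Gaps: 35, 28, 35 days — a mix of 28 and 35. Every date is a Wednesday.
Each is the 3rd Wednesday of its month.
3rd Wednesday of December 2029: 2029-12-19.
3rd Wednesday of January 2030: 2030-01-16.
February 2030 — 3rd Wednesday is 2030-02-20.

2029-12-19, 2030-01-16, 2030-02-20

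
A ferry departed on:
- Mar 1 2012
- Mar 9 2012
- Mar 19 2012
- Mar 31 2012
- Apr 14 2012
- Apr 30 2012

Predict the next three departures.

The spacing grows by 2 each time: 8, 10, 12, 14, 16 days.
Next gap: 18 days. Apr 30 2012 + 18 days = May 18 2012.
Next gap: 20 days. May 18 2012 + 20 days = Jun 7 2012.
Next gap: 22 days. Jun 7 2012 + 22 days = Jun 29 2012.

May 18 2012, Jun 7 2012, Jun 29 2012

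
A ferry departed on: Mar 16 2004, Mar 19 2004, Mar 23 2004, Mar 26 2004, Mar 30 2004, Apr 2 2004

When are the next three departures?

Every event lands on a Tuesday or Friday (gaps cycle 3, 4, 3, 4, 3).
So the schedule is: every Tuesday and Friday.
The following Tuesday is Apr 6 2004.
The following Friday is Apr 9 2004.
Next Tuesday: Apr 13 2004.

Apr 6 2004, Apr 9 2004, Apr 13 2004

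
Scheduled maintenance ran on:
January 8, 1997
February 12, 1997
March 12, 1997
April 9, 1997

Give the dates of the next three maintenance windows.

May 14, 1997; June 11, 1997; July 9, 1997

These are Wednesdays at 28- or 35-day spacing (35, 28, 28).
The pattern: 2nd Wednesday of the month.
2nd Wednesday of May 1997: May 14, 1997.
2nd Wednesday of June 1997: June 11, 1997.
2nd Wednesday of July 1997: July 9, 1997.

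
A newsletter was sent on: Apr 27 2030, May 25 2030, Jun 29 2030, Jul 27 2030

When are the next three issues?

All Saturdays; the gaps (28, 35, 28) vary with month length.
This is the last Saturday of each month.
Last Saturday of August 2030: Aug 31 2030.
Last Saturday of September 2030: Sep 28 2030.
October 2030 ends with Saturday Oct 26 2030.

Aug 31 2030, Sep 28 2030, Oct 26 2030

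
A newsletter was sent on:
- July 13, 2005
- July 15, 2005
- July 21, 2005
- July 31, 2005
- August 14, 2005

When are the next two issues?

September 1, 2005; September 23, 2005

The spacing grows by 4 each time: 2, 6, 10, 14 days.
Next gap: 18 days. August 14, 2005 + 18 days = September 1, 2005.
Next gap: 22 days. September 1, 2005 + 22 days = September 23, 2005.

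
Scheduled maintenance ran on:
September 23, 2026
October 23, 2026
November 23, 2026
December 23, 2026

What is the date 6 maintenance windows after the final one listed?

June 23, 2027

The day-of-month is always 23 (30, 31, 30 days between events).
So this recurs on the 23rd of each month.
Next: January 2027 → January 23, 2027.
February 2027: February 23, 2027.
March 2027: March 23, 2027.
Next: April 2027 → April 23, 2027.
Next: May 2027 → May 23, 2027.
June 2027: June 23, 2027.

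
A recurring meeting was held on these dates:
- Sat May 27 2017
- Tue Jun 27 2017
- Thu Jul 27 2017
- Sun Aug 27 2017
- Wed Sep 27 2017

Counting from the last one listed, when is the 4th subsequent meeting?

Each date is the 27th; the gaps (31, 30, 31, 31) track the month lengths.
The rule is the 27th of each month.
October 2017: Fri Oct 27 2017.
Next: November 2017 → Mon Nov 27 2017.
December 2017: Wed Dec 27 2017.
Next: January 2018 → Sat Jan 27 2018.

Sat Jan 27 2018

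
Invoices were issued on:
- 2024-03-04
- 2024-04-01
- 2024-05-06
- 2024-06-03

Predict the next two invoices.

2024-07-01, 2024-08-05

All dates are Mondays, 28, 35, 28 days apart.
Specifically, the 1st Monday of each month.
1st Monday of July 2024: 2024-07-01.
August 2024 — 1st Monday is 2024-08-05.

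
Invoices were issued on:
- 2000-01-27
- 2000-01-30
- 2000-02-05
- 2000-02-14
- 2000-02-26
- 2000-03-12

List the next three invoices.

2000-03-30, 2000-04-20, 2000-05-14

The spacing grows by 3 each time: 3, 6, 9, 12, 15 days.
Next gap: 18 days. 2000-03-12 + 18 days = 2000-03-30.
Next gap: 21 days. 2000-03-30 + 21 days = 2000-04-20.
Next gap: 24 days. 2000-04-20 + 24 days = 2000-05-14.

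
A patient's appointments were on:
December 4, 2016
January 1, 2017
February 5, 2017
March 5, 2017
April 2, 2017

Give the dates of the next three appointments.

Gaps: 28, 35, 28, 28 days — a mix of 28 and 35. Every date is a Sunday.
Each is the 1st Sunday of its month.
May 2017 — 1st Sunday is May 7, 2017.
1st Sunday of June 2017: June 4, 2017.
July 2017 — 1st Sunday is July 2, 2017.

May 7, 2017; June 4, 2017; July 2, 2017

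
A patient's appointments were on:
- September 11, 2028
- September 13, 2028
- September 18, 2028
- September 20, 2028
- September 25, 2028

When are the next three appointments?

September 27, 2028; October 2, 2028; October 4, 2028

The gap pattern 2, 5, 2, 5 repeats every 2 events.
These are the Mondays and Wednesdays of each week.
Next Wednesday: September 27, 2028.
The following Monday is October 2, 2028.
Next Wednesday: October 4, 2028.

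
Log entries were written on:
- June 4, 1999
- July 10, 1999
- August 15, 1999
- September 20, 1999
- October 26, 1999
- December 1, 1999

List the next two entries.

January 6, 2000; February 11, 2000

Every event comes 36 days after the last (36, 36, 36, 36, 36).
December 1, 1999 + 36 days = January 6, 2000.
January 6, 2000 + 36 days = February 11, 2000.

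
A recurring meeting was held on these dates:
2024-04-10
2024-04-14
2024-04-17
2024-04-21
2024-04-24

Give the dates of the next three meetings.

Gaps: 4, 3, 4, 3 days — not constant, but cyclic with period 2.
The events fall on every Wednesday and Sunday.
Next Sunday: 2024-04-28.
Next Wednesday: 2024-05-01.
Next Sunday: 2024-05-05.

2024-04-28, 2024-05-01, 2024-05-05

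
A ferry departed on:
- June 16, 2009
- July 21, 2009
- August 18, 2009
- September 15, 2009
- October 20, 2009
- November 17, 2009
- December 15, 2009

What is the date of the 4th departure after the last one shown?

All dates are Tuesdays, 35, 28, 28, 35, 28, 28 days apart.
Specifically, the 3rd Tuesday of each month.
3rd Tuesday of January 2010: January 19, 2010.
February 2010 — 3rd Tuesday is February 16, 2010.
March 2010 — 3rd Tuesday is March 16, 2010.
3rd Tuesday of April 2010: April 20, 2010.

April 20, 2010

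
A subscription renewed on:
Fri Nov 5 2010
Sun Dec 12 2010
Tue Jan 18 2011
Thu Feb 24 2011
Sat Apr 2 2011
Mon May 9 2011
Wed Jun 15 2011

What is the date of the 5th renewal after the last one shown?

Sat Dec 17 2011

Every event comes 37 days after the last (37, 37, 37, 37, 37, 37).
Wed Jun 15 2011 + 37 days = Fri Jul 22 2011.
Fri Jul 22 2011 + 37 days = Sun Aug 28 2011.
Sun Aug 28 2011 + 37 days = Tue Oct 4 2011.
Tue Oct 4 2011 + 37 days = Thu Nov 10 2011.
Thu Nov 10 2011 + 37 days = Sat Dec 17 2011.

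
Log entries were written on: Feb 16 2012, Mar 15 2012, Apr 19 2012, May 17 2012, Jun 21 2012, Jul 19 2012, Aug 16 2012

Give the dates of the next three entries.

Gaps: 28, 35, 28, 35, 28, 28 days — a mix of 28 and 35. Every date is a Thursday.
Each is the 3rd Thursday of its month.
3rd Thursday of September 2012: Sep 20 2012.
3rd Thursday of October 2012: Oct 18 2012.
3rd Thursday of November 2012: Nov 15 2012.

Sep 20 2012, Oct 18 2012, Nov 15 2012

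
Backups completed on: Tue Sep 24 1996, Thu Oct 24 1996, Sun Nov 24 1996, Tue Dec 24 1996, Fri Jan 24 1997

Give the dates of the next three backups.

Mon Feb 24 1997, Mon Mar 24 1997, Thu Apr 24 1997

Each date is the 24th; the gaps (30, 31, 30, 31) track the month lengths.
The rule is the 24th of each month.
February 1997: Mon Feb 24 1997.
March 1997: Mon Mar 24 1997.
April 1997: Thu Apr 24 1997.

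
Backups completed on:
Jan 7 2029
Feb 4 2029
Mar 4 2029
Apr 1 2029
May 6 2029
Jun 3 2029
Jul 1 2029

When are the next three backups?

These are Sundays at 28- or 35-day spacing (28, 28, 28, 35, 28, 28).
The pattern: 1st Sunday of the month.
August 2029 — 1st Sunday is Aug 5 2029.
1st Sunday of September 2029: Sep 2 2029.
October 2029 — 1st Sunday is Oct 7 2029.

Aug 5 2029, Sep 2 2029, Oct 7 2029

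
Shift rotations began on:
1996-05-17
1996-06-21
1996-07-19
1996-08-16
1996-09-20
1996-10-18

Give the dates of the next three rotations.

All dates are Fridays, 35, 28, 28, 35, 28 days apart.
Specifically, the 3rd Friday of each month.
November 1996 — 3rd Friday is 1996-11-15.
3rd Friday of December 1996: 1996-12-20.
January 1997 — 3rd Friday is 1997-01-17.

1996-11-15, 1996-12-20, 1997-01-17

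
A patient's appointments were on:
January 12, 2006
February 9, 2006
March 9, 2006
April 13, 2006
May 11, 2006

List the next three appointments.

June 8, 2006; July 13, 2006; August 10, 2006

These are Thursdays at 28- or 35-day spacing (28, 28, 35, 28).
The pattern: 2nd Thursday of the month.
2nd Thursday of June 2006: June 8, 2006.
July 2006 — 2nd Thursday is July 13, 2006.
2nd Thursday of August 2006: August 10, 2006.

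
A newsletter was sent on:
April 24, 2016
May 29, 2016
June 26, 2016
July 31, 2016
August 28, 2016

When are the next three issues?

September 25, 2016; October 30, 2016; November 27, 2016

Every date is a Sunday; gaps 35, 28, 35, 28 days.
Each is the last Sunday of its month (at least one falls on the 29th or later, ruling out '4th Sunday').
Last Sunday of September 2016: September 25, 2016.
Last Sunday of October 2016: October 30, 2016.
November 2016 ends with Sunday November 27, 2016.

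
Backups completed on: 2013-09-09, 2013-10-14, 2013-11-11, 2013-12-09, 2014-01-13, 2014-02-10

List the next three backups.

2014-03-10, 2014-04-14, 2014-05-12

Gaps: 35, 28, 28, 35, 28 days — a mix of 28 and 35. Every date is a Monday.
Each is the 2nd Monday of its month.
March 2014 — 2nd Monday is 2014-03-10.
2nd Monday of April 2014: 2014-04-14.
2nd Monday of May 2014: 2014-05-12.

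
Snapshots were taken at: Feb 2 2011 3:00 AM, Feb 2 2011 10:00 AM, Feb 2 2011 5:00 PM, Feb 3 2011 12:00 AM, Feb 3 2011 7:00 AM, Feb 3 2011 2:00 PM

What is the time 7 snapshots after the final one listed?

Gaps: 7, 7, 7, 7, 7 hours — each event is 7 hours after the previous one.
Feb 3 2011 2:00 PM + 7 h = Feb 3 2011 9:00 PM.
Feb 3 2011 9:00 PM + 7 h = Feb 4 2011 4:00 AM.
Feb 4 2011 4:00 AM + 7 h = Feb 4 2011 11:00 AM.
Feb 4 2011 11:00 AM + 7 h = Feb 4 2011 6:00 PM.
Feb 4 2011 6:00 PM + 7 h = Feb 5 2011 1:00 AM.
Feb 5 2011 1:00 AM + 7 h = Feb 5 2011 8:00 AM.
Feb 5 2011 8:00 AM + 7 h = Feb 5 2011 3:00 PM.

Feb 5 2011 3:00 PM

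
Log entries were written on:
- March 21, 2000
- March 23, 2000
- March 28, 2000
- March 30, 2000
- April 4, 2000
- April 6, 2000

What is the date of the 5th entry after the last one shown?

April 25, 2000

The gap pattern 2, 5, 2, 5, 2 repeats every 2 events.
These are the Tuesdays and Thursdays of each week.
Next Tuesday: April 11, 2000.
Next Thursday: April 13, 2000.
Next Tuesday: April 18, 2000.
Next Thursday: April 20, 2000.
The following Tuesday is April 25, 2000.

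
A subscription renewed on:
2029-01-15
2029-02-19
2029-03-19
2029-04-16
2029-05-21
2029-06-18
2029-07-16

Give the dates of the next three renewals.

2029-08-20, 2029-09-17, 2029-10-15

These are Mondays at 28- or 35-day spacing (35, 28, 28, 35, 28, 28).
The pattern: 3rd Monday of the month.
August 2029 — 3rd Monday is 2029-08-20.
September 2029 — 3rd Monday is 2029-09-17.
3rd Monday of October 2029: 2029-10-15.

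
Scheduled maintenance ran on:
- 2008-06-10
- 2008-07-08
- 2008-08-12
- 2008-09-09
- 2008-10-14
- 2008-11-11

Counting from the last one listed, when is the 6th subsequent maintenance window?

These are Tuesdays at 28- or 35-day spacing (28, 35, 28, 35, 28).
The pattern: 2nd Tuesday of the month.
2nd Tuesday of December 2008: 2008-12-09.
2nd Tuesday of January 2009: 2009-01-13.
February 2009 — 2nd Tuesday is 2009-02-10.
2nd Tuesday of March 2009: 2009-03-10.
2nd Tuesday of April 2009: 2009-04-14.
May 2009 — 2nd Tuesday is 2009-05-12.

2009-05-12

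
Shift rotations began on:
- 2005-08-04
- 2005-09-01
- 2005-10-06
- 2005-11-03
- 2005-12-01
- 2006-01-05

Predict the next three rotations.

2006-02-02, 2006-03-02, 2006-04-06

All dates are Thursdays, 28, 35, 28, 28, 35 days apart.
Specifically, the 1st Thursday of each month.
1st Thursday of February 2006: 2006-02-02.
1st Thursday of March 2006: 2006-03-02.
1st Thursday of April 2006: 2006-04-06.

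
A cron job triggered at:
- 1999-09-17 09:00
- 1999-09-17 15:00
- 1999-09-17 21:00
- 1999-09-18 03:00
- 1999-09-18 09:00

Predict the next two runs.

1999-09-18 15:00, 1999-09-18 21:00

Gaps: 6, 6, 6, 6 hours — each event is 6 hours after the previous one.
1999-09-18 09:00 + 6 h = 1999-09-18 15:00.
1999-09-18 15:00 + 6 h = 1999-09-18 21:00.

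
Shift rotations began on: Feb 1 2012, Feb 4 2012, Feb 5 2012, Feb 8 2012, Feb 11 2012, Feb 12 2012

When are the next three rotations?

Feb 15 2012, Feb 18 2012, Feb 19 2012

The gap pattern 3, 1, 3, 3, 1 repeats every 3 events.
These are the Wednesdays, Saturdays and Sundays of each week.
Next Wednesday: Feb 15 2012.
Next Saturday: Feb 18 2012.
The following Sunday is Feb 19 2012.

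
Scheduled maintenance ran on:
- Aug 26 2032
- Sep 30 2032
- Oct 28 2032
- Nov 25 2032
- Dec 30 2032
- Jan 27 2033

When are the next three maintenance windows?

Feb 24 2033, Mar 31 2033, Apr 28 2033

These are Thursdays with 35, 28, 28, 35, 28-day gaps.
Each is the final Thursday of its month — Sep 30 2032 is past the 28th, so '4th Thursday' doesn't fit.
Last Thursday of February 2033: Feb 24 2033.
Last Thursday of March 2033: Mar 31 2033.
Last Thursday of April 2033: Apr 28 2033.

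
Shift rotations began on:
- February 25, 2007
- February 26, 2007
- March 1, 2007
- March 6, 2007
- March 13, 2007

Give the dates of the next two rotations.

March 22, 2007; April 2, 2007

Gaps: 1, 3, 5, 7 days — each gap is 2 larger than the previous one.
Next gap: 9 days. March 13, 2007 + 9 days = March 22, 2007.
Next gap: 11 days. March 22, 2007 + 11 days = April 2, 2007.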